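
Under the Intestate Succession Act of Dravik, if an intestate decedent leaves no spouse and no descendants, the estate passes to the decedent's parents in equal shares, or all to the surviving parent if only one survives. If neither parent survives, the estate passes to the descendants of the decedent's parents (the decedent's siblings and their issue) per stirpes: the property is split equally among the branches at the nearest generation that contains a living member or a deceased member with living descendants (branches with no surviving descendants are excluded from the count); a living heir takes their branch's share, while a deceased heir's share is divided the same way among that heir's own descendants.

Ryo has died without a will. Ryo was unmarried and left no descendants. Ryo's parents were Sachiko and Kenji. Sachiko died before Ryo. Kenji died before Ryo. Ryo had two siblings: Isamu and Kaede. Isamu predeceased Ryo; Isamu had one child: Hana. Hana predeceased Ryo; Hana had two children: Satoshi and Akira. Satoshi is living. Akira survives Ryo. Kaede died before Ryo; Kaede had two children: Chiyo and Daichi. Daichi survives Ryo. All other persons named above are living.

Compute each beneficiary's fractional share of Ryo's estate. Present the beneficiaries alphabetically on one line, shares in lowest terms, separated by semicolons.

Neither parent survives and there are no descendants, so the estate passes to Ryo's siblings and their issue per stirpes.
The estate is divided into 2 equal shares of 1/2 among Isamu, Kaede.
Isamu predeceased; the 1/2 allotted to Isamu's branch passes to Isamu's issue by representation.
Hana's line is the sole branch at this level, so the full 1/2 passes to Hana's issue by representation.
The 1/2 is divided into 2 equal shares of 1/4 among Satoshi, Akira.
Satoshi is living and takes 1/4.
Akira is living and takes 1/4.
Kaede predeceased; the 1/2 allotted to Kaede's branch passes to Kaede's issue by representation.
The 1/2 is divided into 2 equal shares of 1/4 among Chiyo, Daichi.
Chiyo is living and takes 1/4.
Daichi is living and takes 1/4.

Akira 1/4; Chiyo 1/4; Daichi 1/4; Satoshi 1/4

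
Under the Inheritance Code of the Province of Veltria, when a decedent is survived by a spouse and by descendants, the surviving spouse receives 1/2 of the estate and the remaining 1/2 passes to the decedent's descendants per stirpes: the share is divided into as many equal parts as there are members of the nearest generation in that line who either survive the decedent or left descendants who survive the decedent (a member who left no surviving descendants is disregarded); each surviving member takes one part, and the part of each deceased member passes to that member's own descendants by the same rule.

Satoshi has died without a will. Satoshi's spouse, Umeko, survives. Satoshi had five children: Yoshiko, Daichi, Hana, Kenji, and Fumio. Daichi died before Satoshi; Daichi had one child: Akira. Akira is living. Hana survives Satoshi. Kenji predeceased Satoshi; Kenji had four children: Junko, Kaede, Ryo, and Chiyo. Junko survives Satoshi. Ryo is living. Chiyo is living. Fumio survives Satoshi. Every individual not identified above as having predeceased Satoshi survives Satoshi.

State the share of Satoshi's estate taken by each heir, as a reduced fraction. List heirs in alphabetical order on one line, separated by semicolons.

Akira 1/10; Chiyo 1/40; Fumio 1/10; Hana 1/10; Junko 1/40; Kaede 1/40; Ryo 1/40; Umeko 1/2; Yoshiko 1/10

Umeko, as surviving spouse, takes 1/2.
The remaining 1/2 passes to Satoshi's descendants per stirpes.
The 1/2 is divided into 5 equal shares of 1/10 among Yoshiko, Daichi, Hana, Kenji, Fumio.
Yoshiko is living and takes 1/10.
Daichi predeceased; the 1/10 allotted to Daichi's branch passes to Daichi's issue by representation.
Akira is the sole taker at this level and receives the full 1/10.
Hana is living and takes 1/10.
Kenji predeceased; the 1/10 allotted to Kenji's branch passes to Kenji's issue by representation.
The 1/10 is divided into 4 equal shares of 1/40 among Junko, Kaede, Ryo, Chiyo.
Junko is living and takes 1/40.
Kaede is living and takes 1/40.
Ryo is living and takes 1/40.
Chiyo is living and takes 1/40.
Fumio is living and takes 1/10.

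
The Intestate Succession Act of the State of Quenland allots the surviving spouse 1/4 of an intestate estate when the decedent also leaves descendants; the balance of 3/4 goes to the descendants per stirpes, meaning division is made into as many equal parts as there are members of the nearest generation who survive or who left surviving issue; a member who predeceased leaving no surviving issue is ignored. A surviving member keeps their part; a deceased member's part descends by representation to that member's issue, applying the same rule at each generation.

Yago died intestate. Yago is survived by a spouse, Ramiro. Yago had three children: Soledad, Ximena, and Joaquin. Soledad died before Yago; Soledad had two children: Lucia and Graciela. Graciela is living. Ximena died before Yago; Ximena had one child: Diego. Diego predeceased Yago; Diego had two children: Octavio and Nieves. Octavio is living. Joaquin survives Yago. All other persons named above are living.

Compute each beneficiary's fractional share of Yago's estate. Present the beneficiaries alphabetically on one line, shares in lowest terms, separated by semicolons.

Ramiro, as surviving spouse, takes 1/4.
The remaining 3/4 passes to Yago's descendants per stirpes.
The 3/4 is divided into 3 equal shares of 1/4 among Soledad, Ximena, Joaquin.
Soledad predeceased; the 1/4 allotted to Soledad's branch passes to Soledad's issue by representation.
The 1/4 is divided into 2 equal shares of 1/8 among Lucia, Graciela.
Lucia is living and takes 1/8.
Graciela is living and takes 1/8.
Ximena predeceased; the 1/4 allotted to Ximena's branch passes to Ximena's issue by representation.
Diego's line is the sole branch at this level, so the full 1/4 passes to Diego's issue by representation.
The 1/4 is divided into 2 equal shares of 1/8 among Octavio, Nieves.
Octavio is living and takes 1/8.
Nieves is living and takes 1/8.
Joaquin is living and takes 1/4.

Graciela 1/8; Joaquin 1/4; Lucia 1/8; Nieves 1/8; Octavio 1/8; Ramiro 1/4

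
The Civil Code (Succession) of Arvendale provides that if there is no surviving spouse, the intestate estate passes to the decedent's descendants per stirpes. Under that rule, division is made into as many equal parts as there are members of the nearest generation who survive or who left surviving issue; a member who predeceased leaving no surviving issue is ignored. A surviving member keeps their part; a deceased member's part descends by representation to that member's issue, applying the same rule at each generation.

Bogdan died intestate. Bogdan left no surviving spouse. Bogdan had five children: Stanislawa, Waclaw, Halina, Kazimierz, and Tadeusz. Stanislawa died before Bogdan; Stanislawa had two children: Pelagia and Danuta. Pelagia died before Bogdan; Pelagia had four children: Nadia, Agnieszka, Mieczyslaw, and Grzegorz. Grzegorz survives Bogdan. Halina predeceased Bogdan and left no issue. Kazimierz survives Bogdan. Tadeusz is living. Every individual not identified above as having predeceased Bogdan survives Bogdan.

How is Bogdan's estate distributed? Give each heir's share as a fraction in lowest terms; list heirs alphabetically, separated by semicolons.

There is no surviving spouse, so the entire estate passes to Bogdan's descendants per stirpes.
Halina left no surviving issue, so that branch lapses and is disregarded.
The estate is divided into 4 equal shares of 1/4 among Stanislawa, Waclaw, Kazimierz, Tadeusz.
Stanislawa predeceased; the 1/4 allotted to Stanislawa's branch passes to Stanislawa's issue by representation.
The 1/4 is divided into 2 equal shares of 1/8 among Pelagia, Danuta.
Pelagia predeceased; the 1/8 allotted to Pelagia's branch passes to Pelagia's issue by representation.
The 1/8 is divided into 4 equal shares of 1/32 among Nadia, Agnieszka, Mieczyslaw, Grzegorz.
Nadia is living and takes 1/32.
Agnieszka is living and takes 1/32.
Mieczyslaw is living and takes 1/32.
Grzegorz is living and takes 1/32.
Danuta is living and takes 1/8.
Waclaw is living and takes 1/4.
Kazimierz is living and takes 1/4.
Tadeusz is living and takes 1/4.

Agnieszka 1/32; Danuta 1/8; Grzegorz 1/32; Kazimierz 1/4; Mieczyslaw 1/32; Nadia 1/32; Tadeusz 1/4; Waclaw 1/4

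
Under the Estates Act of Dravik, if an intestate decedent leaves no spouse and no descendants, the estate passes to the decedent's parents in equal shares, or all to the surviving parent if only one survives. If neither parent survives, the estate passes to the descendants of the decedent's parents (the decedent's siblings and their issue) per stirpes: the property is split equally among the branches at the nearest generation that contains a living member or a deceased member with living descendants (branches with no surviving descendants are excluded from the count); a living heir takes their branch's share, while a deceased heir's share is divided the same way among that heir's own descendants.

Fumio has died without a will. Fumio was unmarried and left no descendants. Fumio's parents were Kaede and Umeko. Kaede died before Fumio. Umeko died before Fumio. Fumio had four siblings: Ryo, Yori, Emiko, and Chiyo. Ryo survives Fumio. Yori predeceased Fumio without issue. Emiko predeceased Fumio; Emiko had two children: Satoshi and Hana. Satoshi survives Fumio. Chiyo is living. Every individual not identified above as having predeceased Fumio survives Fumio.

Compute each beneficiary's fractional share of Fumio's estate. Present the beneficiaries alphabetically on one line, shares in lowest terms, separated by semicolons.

Neither parent survives and there are no descendants, so the estate passes to Fumio's siblings and their issue per stirpes.
Yori left no surviving issue, so that branch lapses and is disregarded.
The estate is divided into 3 equal shares of 1/3 among Ryo, Emiko, Chiyo.
Ryo is living and takes 1/3.
Emiko predeceased; the 1/3 allotted to Emiko's branch passes to Emiko's issue by representation.
The 1/3 is divided into 2 equal shares of 1/6 among Satoshi, Hana.
Satoshi is living and takes 1/6.
Hana is living and takes 1/6.
Chiyo is living and takes 1/3.

Chiyo 1/3; Hana 1/6; Ryo 1/3; Satoshi 1/6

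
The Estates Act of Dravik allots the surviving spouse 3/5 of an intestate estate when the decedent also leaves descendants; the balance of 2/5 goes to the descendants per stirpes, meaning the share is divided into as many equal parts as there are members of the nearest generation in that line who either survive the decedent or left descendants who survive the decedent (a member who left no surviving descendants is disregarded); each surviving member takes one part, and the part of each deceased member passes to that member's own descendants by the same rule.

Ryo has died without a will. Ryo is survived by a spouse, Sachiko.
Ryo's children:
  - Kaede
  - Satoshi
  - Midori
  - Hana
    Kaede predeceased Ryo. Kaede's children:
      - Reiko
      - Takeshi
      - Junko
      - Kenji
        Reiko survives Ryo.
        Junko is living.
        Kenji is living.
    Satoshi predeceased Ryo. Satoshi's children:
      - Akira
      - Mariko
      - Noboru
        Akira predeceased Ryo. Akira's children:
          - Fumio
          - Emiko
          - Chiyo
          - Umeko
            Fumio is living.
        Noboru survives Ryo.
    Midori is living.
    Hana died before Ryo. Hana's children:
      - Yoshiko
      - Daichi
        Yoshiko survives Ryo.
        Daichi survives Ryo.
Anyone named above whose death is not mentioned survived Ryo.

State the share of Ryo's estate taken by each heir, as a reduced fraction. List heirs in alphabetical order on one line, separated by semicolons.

Chiyo 1/120; Daichi 1/20; Emiko 1/120; Fumio 1/120; Junko 1/40; Kenji 1/40; Mariko 1/30; Midori 1/10; Noboru 1/30; Reiko 1/40; Sachiko 3/5; Takeshi 1/40; Umeko 1/120; Yoshiko 1/20

Sachiko, as surviving spouse, takes 3/5.
The remaining 2/5 passes to Ryo's descendants per stirpes.
The 2/5 is divided into 4 equal shares of 1/10 among Kaede, Satoshi, Midori, Hana.
Kaede predeceased; the 1/10 allotted to Kaede's branch passes to Kaede's issue by representation.
The 1/10 is divided into 4 equal shares of 1/40 among Reiko, Takeshi, Junko, Kenji.
Reiko is living and takes 1/40.
Takeshi is living and takes 1/40.
Junko is living and takes 1/40.
Kenji is living and takes 1/40.
Satoshi predeceased; the 1/10 allotted to Satoshi's branch passes to Satoshi's issue by representation.
The 1/10 is divided into 3 equal shares of 1/30 among Akira, Mariko, Noboru.
Akira predeceased; the 1/30 allotted to Akira's branch passes to Akira's issue by representation.
The 1/30 is divided into 4 equal shares of 1/120 among Fumio, Emiko, Chiyo, Umeko.
Fumio is living and takes 1/120.
Emiko is living and takes 1/120.
Chiyo is living and takes 1/120.
Umeko is living and takes 1/120.
Mariko is living and takes 1/30.
Noboru is living and takes 1/30.
Midori is living and takes 1/10.
Hana predeceased; the 1/10 allotted to Hana's branch passes to Hana's issue by representation.
The 1/10 is divided into 2 equal shares of 1/20 among Yoshiko, Daichi.
Yoshiko is living and takes 1/20.
Daichi is living and takes 1/20.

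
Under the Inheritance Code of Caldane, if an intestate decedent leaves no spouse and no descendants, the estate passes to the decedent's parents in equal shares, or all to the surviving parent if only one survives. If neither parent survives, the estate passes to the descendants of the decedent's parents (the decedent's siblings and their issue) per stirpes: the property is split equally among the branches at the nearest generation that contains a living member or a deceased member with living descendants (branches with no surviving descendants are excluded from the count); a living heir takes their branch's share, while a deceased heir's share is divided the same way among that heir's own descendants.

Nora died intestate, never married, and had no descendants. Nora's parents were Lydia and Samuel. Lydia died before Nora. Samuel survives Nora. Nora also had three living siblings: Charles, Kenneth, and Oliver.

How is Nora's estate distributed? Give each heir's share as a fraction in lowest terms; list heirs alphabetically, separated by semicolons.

Only one parent, Samuel, survives, so Samuel takes the entire estate. The siblings take nothing because a surviving parent has priority.

Samuel 1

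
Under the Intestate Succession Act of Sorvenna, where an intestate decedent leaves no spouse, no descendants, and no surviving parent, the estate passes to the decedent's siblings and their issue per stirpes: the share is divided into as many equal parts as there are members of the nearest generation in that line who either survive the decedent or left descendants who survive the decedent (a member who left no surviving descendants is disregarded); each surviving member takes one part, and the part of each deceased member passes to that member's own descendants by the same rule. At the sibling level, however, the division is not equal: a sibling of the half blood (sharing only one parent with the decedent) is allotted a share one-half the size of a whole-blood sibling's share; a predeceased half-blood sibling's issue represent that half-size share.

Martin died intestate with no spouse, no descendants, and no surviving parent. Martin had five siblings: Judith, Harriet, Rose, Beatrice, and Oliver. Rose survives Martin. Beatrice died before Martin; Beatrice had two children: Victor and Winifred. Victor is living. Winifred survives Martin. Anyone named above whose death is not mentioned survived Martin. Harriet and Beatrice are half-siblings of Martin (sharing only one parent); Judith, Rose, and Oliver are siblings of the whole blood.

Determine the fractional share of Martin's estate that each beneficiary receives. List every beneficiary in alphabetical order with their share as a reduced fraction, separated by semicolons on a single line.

Harriet 1/8; Judith 1/4; Oliver 1/4; Rose 1/4; Victor 1/16; Winifred 1/16

No spouse, descendants, or parent survives, so the estate passes to Martin's siblings per stirpes.
Half-blood siblings count for one-half the weight of whole-blood siblings at the initial division.
Dividing 1 in proportion to weights (total weight 4): Judith (weight 1) → 1/4; Harriet (weight 1/2) → 1/8; Rose (weight 1) → 1/4; Beatrice (weight 1/2) → 1/8; Oliver (weight 1) → 1/4.
Judith is living and takes 1/4.
Harriet is living and takes 1/8.
Rose is living and takes 1/4.
Beatrice predeceased; the 1/8 allotted to Beatrice's branch passes to Beatrice's issue by representation.
The 1/8 is divided into 2 equal shares of 1/16 among Victor, Winifred.
Victor is living and takes 1/16.
Winifred is living and takes 1/16.
Oliver is living and takes 1/4.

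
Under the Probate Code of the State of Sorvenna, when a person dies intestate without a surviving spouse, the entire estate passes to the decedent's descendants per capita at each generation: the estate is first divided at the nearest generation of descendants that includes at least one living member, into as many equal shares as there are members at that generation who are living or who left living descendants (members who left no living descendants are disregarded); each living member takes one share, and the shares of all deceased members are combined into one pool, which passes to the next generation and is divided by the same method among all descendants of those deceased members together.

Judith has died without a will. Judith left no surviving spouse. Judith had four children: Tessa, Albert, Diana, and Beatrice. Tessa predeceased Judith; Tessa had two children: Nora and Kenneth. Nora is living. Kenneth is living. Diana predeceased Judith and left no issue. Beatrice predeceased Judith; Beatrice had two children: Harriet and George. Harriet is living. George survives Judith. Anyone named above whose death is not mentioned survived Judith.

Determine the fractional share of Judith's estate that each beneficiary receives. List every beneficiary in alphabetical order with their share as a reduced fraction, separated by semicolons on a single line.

There is no surviving spouse, so the entire estate passes to Judith's descendants per capita at each generation.
At generation 1 (Tessa, Albert, Beatrice) there are 3 shares of (1)/3 = 1/3 each.
Living: Albert — each takes 1/3.
Deceased: Tessa and Beatrice. Their combined 2/3 is pooled and carried to generation 2.
At generation 2 (Nora, Kenneth, Harriet, George) there are 4 shares of (2/3)/4 = 1/6 each.
Living: Nora, Kenneth, Harriet, and George — each takes 1/6.

Albert 1/3; George 1/6; Harriet 1/6; Kenneth 1/6; Nora 1/6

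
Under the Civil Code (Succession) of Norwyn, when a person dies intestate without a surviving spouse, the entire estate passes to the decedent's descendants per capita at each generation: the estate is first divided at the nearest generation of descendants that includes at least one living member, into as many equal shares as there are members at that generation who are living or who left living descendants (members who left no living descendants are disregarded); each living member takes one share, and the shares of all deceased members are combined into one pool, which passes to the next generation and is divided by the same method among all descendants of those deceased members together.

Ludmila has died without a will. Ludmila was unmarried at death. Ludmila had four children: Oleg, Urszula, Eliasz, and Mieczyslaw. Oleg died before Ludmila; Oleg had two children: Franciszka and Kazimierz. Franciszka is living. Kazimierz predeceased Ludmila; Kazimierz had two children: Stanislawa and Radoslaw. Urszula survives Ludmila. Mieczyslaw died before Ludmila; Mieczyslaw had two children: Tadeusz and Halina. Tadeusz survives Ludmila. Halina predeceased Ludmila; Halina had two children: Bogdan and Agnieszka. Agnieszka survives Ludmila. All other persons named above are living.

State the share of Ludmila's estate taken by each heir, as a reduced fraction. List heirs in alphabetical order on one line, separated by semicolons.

Agnieszka 1/16; Bogdan 1/16; Eliasz 1/4; Franciszka 1/8; Radoslaw 1/16; Stanislawa 1/16; Tadeusz 1/8; Urszula 1/4

There is no surviving spouse, so the entire estate passes to Ludmila's descendants per capita at each generation.
At generation 1 (Oleg, Urszula, Eliasz, Mieczyslaw) there are 4 shares of (1)/4 = 1/4 each.
Living: Urszula and Eliasz — each takes 1/4.
Deceased: Oleg and Mieczyslaw. Their combined 1/2 is pooled and carried to generation 2.
At generation 2 (Franciszka, Kazimierz, Tadeusz, Halina) there are 4 shares of (1/2)/4 = 1/8 each.
Living: Franciszka and Tadeusz — each takes 1/8.
Deceased: Kazimierz and Halina. Their combined 1/4 is pooled and carried to generation 3.
At generation 3 (Stanislawa, Radoslaw, Bogdan, Agnieszka) there are 4 shares of (1/4)/4 = 1/16 each.
Living: Stanislawa, Radoslaw, Bogdan, and Agnieszka — each takes 1/16.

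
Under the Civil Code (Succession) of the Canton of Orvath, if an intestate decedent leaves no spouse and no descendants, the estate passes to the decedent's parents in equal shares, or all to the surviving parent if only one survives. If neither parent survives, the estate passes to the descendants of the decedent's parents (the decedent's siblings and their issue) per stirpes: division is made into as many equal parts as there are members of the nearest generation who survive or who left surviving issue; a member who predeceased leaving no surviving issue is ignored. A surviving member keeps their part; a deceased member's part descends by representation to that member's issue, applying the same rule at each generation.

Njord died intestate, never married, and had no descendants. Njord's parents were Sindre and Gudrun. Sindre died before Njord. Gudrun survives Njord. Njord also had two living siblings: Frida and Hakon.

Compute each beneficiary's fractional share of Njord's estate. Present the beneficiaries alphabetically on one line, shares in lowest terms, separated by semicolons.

Gudrun 1

Only one parent, Gudrun, survives, so Gudrun takes the entire estate. The siblings take nothing because a surviving parent has priority.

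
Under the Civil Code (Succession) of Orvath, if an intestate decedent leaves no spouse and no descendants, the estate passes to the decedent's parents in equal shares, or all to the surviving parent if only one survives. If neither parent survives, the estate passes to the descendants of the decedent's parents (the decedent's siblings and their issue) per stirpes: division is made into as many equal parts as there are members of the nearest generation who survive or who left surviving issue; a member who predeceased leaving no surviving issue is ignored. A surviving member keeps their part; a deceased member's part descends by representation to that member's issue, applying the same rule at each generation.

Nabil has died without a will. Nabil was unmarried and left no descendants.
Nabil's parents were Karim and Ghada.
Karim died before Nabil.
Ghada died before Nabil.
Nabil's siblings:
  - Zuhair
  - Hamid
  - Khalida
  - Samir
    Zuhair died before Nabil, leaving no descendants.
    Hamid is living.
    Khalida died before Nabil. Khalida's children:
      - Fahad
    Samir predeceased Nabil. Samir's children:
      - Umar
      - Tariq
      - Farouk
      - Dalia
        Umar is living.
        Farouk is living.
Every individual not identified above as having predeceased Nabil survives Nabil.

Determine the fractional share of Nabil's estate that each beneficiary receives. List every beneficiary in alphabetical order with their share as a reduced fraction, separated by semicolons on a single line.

Dalia 1/12; Fahad 1/3; Farouk 1/12; Hamid 1/3; Tariq 1/12; Umar 1/12

Neither parent survives and there are no descendants, so the estate passes to Nabil's siblings and their issue per stirpes.
Zuhair left no surviving issue, so that branch lapses and is disregarded.
The estate is divided into 3 equal shares of 1/3 among Hamid, Khalida, Samir.
Hamid is living and takes 1/3.
Khalida predeceased; the 1/3 allotted to Khalida's branch passes to Khalida's issue by representation.
Fahad is the sole taker at this level and receives the full 1/3.
Samir predeceased; the 1/3 allotted to Samir's branch passes to Samir's issue by representation.
The 1/3 is divided into 4 equal shares of 1/12 among Umar, Tariq, Farouk, Dalia.
Umar is living and takes 1/12.
Tariq is living and takes 1/12.
Farouk is living and takes 1/12.
Dalia is living and takes 1/12.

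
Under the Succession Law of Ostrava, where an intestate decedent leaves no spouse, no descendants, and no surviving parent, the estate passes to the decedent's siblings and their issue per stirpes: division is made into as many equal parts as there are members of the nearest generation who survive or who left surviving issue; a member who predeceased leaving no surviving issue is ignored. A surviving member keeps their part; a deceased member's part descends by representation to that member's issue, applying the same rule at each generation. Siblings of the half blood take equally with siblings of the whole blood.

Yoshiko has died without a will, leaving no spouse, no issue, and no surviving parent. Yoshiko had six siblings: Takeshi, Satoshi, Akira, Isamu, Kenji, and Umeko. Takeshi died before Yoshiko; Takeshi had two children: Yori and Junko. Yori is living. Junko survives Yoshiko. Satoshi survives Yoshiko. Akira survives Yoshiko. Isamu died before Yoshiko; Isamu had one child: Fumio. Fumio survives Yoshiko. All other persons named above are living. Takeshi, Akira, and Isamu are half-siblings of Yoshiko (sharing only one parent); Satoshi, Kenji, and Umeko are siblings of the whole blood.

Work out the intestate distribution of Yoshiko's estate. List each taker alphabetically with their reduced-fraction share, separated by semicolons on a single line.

Akira 1/6; Fumio 1/6; Junko 1/12; Kenji 1/6; Satoshi 1/6; Umeko 1/6; Yori 1/12

No spouse, descendants, or parent survives, so the estate passes to Yoshiko's siblings per stirpes.
Half-blood and whole-blood siblings take equally under the stated rule.
The estate is divided into 6 equal shares of 1/6 among Takeshi, Satoshi, Akira, Isamu, Kenji, Umeko.
Takeshi predeceased; the 1/6 allotted to Takeshi's branch passes to Takeshi's issue by representation.
The 1/6 is divided into 2 equal shares of 1/12 among Yori, Junko.
Yori is living and takes 1/12.
Junko is living and takes 1/12.
Satoshi is living and takes 1/6.
Akira is living and takes 1/6.
Isamu predeceased; the 1/6 allotted to Isamu's branch passes to Isamu's issue by representation.
Fumio is the sole taker at this level and receives the full 1/6.
Kenji is living and takes 1/6.
Umeko is living and takes 1/6.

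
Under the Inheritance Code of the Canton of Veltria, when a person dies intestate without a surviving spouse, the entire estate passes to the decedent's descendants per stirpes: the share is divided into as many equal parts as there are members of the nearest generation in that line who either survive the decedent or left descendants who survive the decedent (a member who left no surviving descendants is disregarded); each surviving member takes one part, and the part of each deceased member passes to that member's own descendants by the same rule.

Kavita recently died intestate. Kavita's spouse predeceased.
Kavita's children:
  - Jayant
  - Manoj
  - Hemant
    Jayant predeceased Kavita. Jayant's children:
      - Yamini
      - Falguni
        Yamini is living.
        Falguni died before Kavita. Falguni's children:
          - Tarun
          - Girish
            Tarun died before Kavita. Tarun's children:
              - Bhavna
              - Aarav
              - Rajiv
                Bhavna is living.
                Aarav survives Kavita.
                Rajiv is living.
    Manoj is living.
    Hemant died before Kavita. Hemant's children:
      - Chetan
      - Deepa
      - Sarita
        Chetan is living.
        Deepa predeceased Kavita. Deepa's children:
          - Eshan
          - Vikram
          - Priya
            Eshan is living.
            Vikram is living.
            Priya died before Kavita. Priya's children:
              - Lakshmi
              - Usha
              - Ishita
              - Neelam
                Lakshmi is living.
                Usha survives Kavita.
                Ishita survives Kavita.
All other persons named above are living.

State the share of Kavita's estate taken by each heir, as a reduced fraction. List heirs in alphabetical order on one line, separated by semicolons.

Aarav 1/36; Bhavna 1/36; Chetan 1/9; Eshan 1/27; Girish 1/12; Ishita 1/108; Lakshmi 1/108; Manoj 1/3; Neelam 1/108; Rajiv 1/36; Sarita 1/9; Usha 1/108; Vikram 1/27; Yamini 1/6

There is no surviving spouse, so the entire estate passes to Kavita's descendants per stirpes.
The estate is divided into 3 equal shares of 1/3 among Jayant, Manoj, Hemant.
Jayant predeceased; the 1/3 allotted to Jayant's branch passes to Jayant's issue by representation.
The 1/3 is divided into 2 equal shares of 1/6 among Yamini, Falguni.
Yamini is living and takes 1/6.
Falguni predeceased; the 1/6 allotted to Falguni's branch passes to Falguni's issue by representation.
The 1/6 is divided into 2 equal shares of 1/12 among Tarun, Girish.
Tarun predeceased; the 1/12 allotted to Tarun's branch passes to Tarun's issue by representation.
The 1/12 is divided into 3 equal shares of 1/36 among Bhavna, Aarav, Rajiv.
Bhavna is living and takes 1/36.
Aarav is living and takes 1/36.
Rajiv is living and takes 1/36.
Girish is living and takes 1/12.
Manoj is living and takes 1/3.
Hemant predeceased; the 1/3 allotted to Hemant's branch passes to Hemant's issue by representation.
The 1/3 is divided into 3 equal shares of 1/9 among Chetan, Deepa, Sarita.
Chetan is living and takes 1/9.
Deepa predeceased; the 1/9 allotted to Deepa's branch passes to Deepa's issue by representation.
The 1/9 is divided into 3 equal shares of 1/27 among Eshan, Vikram, Priya.
Eshan is living and takes 1/27.
Vikram is living and takes 1/27.
Priya predeceased; the 1/27 allotted to Priya's branch passes to Priya's issue by representation.
The 1/27 is divided into 4 equal shares of 1/108 among Lakshmi, Usha, Ishita, Neelam.
Lakshmi is living and takes 1/108.
Usha is living and takes 1/108.
Ishita is living and takes 1/108.
Neelam is living and takes 1/108.
Sarita is living and takes 1/9.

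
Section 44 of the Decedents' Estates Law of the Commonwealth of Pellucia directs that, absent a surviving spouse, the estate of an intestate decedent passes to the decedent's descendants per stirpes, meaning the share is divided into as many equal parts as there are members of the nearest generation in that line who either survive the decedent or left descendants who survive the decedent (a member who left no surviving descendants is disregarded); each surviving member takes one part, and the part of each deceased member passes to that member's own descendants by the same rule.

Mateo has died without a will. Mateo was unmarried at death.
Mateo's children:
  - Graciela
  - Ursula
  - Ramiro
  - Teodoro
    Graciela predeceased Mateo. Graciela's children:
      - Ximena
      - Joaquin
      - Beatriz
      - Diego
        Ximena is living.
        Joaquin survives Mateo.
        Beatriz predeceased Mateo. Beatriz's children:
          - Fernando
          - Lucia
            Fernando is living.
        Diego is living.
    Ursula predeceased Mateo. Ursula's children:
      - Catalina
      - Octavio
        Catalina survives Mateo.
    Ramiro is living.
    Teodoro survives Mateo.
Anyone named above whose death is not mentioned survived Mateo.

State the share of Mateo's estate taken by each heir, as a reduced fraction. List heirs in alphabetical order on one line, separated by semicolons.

There is no surviving spouse, so the entire estate passes to Mateo's descendants per stirpes.
The estate is divided into 4 equal shares of 1/4 among Graciela, Ursula, Ramiro, Teodoro.
Graciela predeceased; the 1/4 allotted to Graciela's branch passes to Graciela's issue by representation.
The 1/4 is divided into 4 equal shares of 1/16 among Ximena, Joaquin, Beatriz, Diego.
Ximena is living and takes 1/16.
Joaquin is living and takes 1/16.
Beatriz predeceased; the 1/16 allotted to Beatriz's branch passes to Beatriz's issue by representation.
The 1/16 is divided into 2 equal shares of 1/32 among Fernando, Lucia.
Fernando is living and takes 1/32.
Lucia is living and takes 1/32.
Diego is living and takes 1/16.
Ursula predeceased; the 1/4 allotted to Ursula's branch passes to Ursula's issue by representation.
The 1/4 is divided into 2 equal shares of 1/8 among Catalina, Octavio.
Catalina is living and takes 1/8.
Octavio is living and takes 1/8.
Ramiro is living and takes 1/4.
Teodoro is living and takes 1/4.

Catalina 1/8; Diego 1/16; Fernando 1/32; Joaquin 1/16; Lucia 1/32; Octavio 1/8; Ramiro 1/4; Teodoro 1/4; Ximena 1/16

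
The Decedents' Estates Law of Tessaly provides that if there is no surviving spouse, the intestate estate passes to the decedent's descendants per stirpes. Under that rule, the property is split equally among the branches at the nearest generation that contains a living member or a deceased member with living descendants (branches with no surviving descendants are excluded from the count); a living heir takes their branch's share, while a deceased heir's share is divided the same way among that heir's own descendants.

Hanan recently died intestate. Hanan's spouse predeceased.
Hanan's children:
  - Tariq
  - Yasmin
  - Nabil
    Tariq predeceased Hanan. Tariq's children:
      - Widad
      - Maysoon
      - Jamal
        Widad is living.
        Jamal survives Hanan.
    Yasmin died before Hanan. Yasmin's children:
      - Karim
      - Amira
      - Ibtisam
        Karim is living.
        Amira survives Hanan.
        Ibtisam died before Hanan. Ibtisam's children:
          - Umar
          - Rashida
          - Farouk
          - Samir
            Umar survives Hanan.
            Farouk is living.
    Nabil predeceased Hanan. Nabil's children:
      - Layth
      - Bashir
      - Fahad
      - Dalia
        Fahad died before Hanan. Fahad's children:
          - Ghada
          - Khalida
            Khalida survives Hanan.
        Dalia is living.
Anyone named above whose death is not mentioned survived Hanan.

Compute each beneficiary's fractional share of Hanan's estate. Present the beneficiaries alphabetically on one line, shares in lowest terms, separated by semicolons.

Amira 1/9; Bashir 1/12; Dalia 1/12; Farouk 1/36; Ghada 1/24; Jamal 1/9; Karim 1/9; Khalida 1/24; Layth 1/12; Maysoon 1/9; Rashida 1/36; Samir 1/36; Umar 1/36; Widad 1/9

There is no surviving spouse, so the entire estate passes to Hanan's descendants per stirpes.
The estate is divided into 3 equal shares of 1/3 among Tariq, Yasmin, Nabil.
Tariq predeceased; the 1/3 allotted to Tariq's branch passes to Tariq's issue by representation.
The 1/3 is divided into 3 equal shares of 1/9 among Widad, Maysoon, Jamal.
Widad is living and takes 1/9.
Maysoon is living and takes 1/9.
Jamal is living and takes 1/9.
Yasmin predeceased; the 1/3 allotted to Yasmin's branch passes to Yasmin's issue by representation.
The 1/3 is divided into 3 equal shares of 1/9 among Karim, Amira, Ibtisam.
Karim is living and takes 1/9.
Amira is living and takes 1/9.
Ibtisam predeceased; the 1/9 allotted to Ibtisam's branch passes to Ibtisam's issue by representation.
The 1/9 is divided into 4 equal shares of 1/36 among Umar, Rashida, Farouk, Samir.
Umar is living and takes 1/36.
Rashida is living and takes 1/36.
Farouk is living and takes 1/36.
Samir is living and takes 1/36.
Nabil predeceased; the 1/3 allotted to Nabil's branch passes to Nabil's issue by representation.
The 1/3 is divided into 4 equal shares of 1/12 among Layth, Bashir, Fahad, Dalia.
Layth is living and takes 1/12.
Bashir is living and takes 1/12.
Fahad predeceased; the 1/12 allotted to Fahad's branch passes to Fahad's issue by representation.
The 1/12 is divided into 2 equal shares of 1/24 among Ghada, Khalida.
Ghada is living and takes 1/24.
Khalida is living and takes 1/24.
Dalia is living and takes 1/12.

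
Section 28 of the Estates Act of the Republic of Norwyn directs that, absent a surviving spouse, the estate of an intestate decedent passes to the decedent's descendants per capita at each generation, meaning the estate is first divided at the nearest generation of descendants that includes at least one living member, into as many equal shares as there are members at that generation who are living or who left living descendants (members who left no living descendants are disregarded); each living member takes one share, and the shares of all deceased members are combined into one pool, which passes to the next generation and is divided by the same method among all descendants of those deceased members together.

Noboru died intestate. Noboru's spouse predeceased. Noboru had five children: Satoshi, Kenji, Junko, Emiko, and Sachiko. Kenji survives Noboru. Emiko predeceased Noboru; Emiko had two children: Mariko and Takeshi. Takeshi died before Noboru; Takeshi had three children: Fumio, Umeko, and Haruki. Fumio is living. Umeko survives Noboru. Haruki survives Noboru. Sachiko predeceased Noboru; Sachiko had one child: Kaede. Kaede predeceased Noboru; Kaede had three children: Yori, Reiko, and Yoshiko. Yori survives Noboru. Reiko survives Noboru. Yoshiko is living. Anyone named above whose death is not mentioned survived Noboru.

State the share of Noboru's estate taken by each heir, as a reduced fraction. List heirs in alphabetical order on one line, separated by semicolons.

There is no surviving spouse, so the entire estate passes to Noboru's descendants per capita at each generation.
At generation 1 (Satoshi, Kenji, Junko, Emiko, Sachiko) there are 5 shares of (1)/5 = 1/5 each.
Living: Satoshi, Kenji, and Junko — each takes 1/5.
Deceased: Emiko and Sachiko. Their combined 2/5 is pooled and carried to generation 2.
At generation 2 (Mariko, Takeshi, Kaede) there are 3 shares of (2/5)/3 = 2/15 each.
Living: Mariko — each takes 2/15.
Deceased: Takeshi and Kaede. Their combined 4/15 is pooled and carried to generation 3.
At generation 3 (Fumio, Umeko, Haruki, Yori, Reiko, Yoshiko) there are 6 shares of (4/15)/6 = 2/45 each.
Living: Fumio, Umeko, Haruki, Yori, Reiko, and Yoshiko — each takes 2/45.

Fumio 2/45; Haruki 2/45; Junko 1/5; Kenji 1/5; Mariko 2/15; Reiko 2/45; Satoshi 1/5; Umeko 2/45; Yori 2/45; Yoshiko 2/45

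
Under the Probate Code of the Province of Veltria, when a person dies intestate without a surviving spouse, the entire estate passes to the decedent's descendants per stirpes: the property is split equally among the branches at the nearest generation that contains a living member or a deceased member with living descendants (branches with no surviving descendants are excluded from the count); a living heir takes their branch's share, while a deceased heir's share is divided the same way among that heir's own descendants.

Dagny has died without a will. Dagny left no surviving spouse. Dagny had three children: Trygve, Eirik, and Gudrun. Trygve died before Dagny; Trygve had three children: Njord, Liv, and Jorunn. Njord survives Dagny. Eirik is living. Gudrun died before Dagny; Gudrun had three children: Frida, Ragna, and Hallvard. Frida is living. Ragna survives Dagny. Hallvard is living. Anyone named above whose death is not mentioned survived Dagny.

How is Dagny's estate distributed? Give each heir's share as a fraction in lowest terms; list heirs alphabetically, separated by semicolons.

There is no surviving spouse, so the entire estate passes to Dagny's descendants per stirpes.
The estate is divided into 3 equal shares of 1/3 among Trygve, Eirik, Gudrun.
Trygve predeceased; the 1/3 allotted to Trygve's branch passes to Trygve's issue by representation.
The 1/3 is divided into 3 equal shares of 1/9 among Njord, Liv, Jorunn.
Njord is living and takes 1/9.
Liv is living and takes 1/9.
Jorunn is living and takes 1/9.
Eirik is living and takes 1/3.
Gudrun predeceased; the 1/3 allotted to Gudrun's branch passes to Gudrun's issue by representation.
The 1/3 is divided into 3 equal shares of 1/9 among Frida, Ragna, Hallvard.
Frida is living and takes 1/9.
Ragna is living and takes 1/9.
Hallvard is living and takes 1/9.

Eirik 1/3; Frida 1/9; Hallvard 1/9; Jorunn 1/9; Liv 1/9; Njord 1/9; Ragna 1/9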